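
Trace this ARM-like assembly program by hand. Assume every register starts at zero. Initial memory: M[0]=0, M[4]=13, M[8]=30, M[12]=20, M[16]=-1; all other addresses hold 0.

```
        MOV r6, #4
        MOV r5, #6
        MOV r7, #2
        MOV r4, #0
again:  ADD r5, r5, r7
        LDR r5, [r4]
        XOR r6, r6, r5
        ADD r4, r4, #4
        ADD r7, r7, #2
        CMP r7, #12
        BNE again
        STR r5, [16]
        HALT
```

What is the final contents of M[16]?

after MOV r6, #4: r6=4
after MOV r5, #6: r5=6
after MOV r7, #2: r7=2
after MOV r4, #0: r4=0
after ADD r5, r5, r7: r5=6+2=8
after LDR r5, [r4]: r5=M[0]=0
after XOR r6, r6, r5: r6=4^0=4
after ADD r4, r4, #4: r4=0+4=4
after ADD r7, r7, #2: r7=2+2=4
CMP r7, #12  (cmp 4,12)
BNE again: taken
after ADD r5, r5, r7: r5=0+4=4
after LDR r5, [r4]: r5=M[4]=13
after XOR r6, r6, r5: r6=4^13=9
after ADD r4, r4, #4: r4=4+4=8
after ADD r7, r7, #2: r7=4+2=6
CMP r7, #12  (cmp 6,12)
BNE again: taken
after ADD r5, r5, r7: r5=13+6=19
after LDR r5, [r4]: r5=M[8]=30
after XOR r6, r6, r5: r6=9^30=23
after ADD r4, r4, #4: r4=8+4=12
after ADD r7, r7, #2: r7=6+2=8
CMP r7, #12  (cmp 8,12)
BNE again: taken
after ADD r5, r5, r7: r5=30+8=38
after LDR r5, [r4]: r5=M[12]=20
after XOR r6, r6, r5: r6=23^20=3
after ADD r4, r4, #4: r4=12+4=16
after ADD r7, r7, #2: r7=8+2=10
CMP r7, #12  (cmp 10,12)
BNE again: taken
after ADD r5, r5, r7: r5=20+10=30
after LDR r5, [r4]: r5=M[16]=-1
after XOR r6, r6, r5: r6=3^(-1)=-4
after ADD r4, r4, #4: r4=16+4=20
after ADD r7, r7, #2: r7=10+2=12
CMP r7, #12  (cmp 12,12)
BNE again: not taken
STR r5, [16] → M[16]=-1
halt.

-1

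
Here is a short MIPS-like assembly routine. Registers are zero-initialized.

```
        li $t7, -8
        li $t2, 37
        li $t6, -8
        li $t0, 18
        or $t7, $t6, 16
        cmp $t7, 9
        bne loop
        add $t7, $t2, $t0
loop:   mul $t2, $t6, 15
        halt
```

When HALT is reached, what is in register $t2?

-120

li $t7, -8 → $t7=-8
li $t2, 37 → $t2=37
li $t6, -8 → $t6=-8
li $t0, 18 → $t0=18
or $t7, $t6, 16 → $t7=(-8)|16=-8
cmp $t7, 9  (cmp -8,9)
bne loop: taken
mul $t2, $t6, 15 → $t2=(-8)*15=-120
halt.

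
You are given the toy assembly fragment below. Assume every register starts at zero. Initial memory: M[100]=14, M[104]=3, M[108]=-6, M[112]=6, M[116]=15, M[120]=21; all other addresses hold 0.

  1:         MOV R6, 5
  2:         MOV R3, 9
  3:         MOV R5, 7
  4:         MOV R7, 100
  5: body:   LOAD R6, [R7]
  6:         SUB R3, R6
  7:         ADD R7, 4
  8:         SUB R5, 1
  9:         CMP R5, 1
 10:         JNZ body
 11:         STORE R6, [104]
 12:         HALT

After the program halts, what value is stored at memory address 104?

21

R6=5
R3=9
R5=7
R7=100
R6=M[100]=14
R3=9-14=-5
R7=100+4=104
R5=7-1=6
CMP R5, 1  (cmp 6,1)
JNZ body: taken
R6=M[104]=3
R3=(-5)-3=-8
R7=104+4=108
R5=6-1=5
CMP R5, 1  (cmp 5,1)
JNZ body: taken
R6=M[108]=-6
R3=(-8)-(-6)=-2
R7=108+4=112
R5=5-1=4
CMP R5, 1  (cmp 4,1)
JNZ body: taken
R6=M[112]=6
R3=(-2)-6=-8
R7=112+4=116
R5=4-1=3
CMP R5, 1  (cmp 3,1)
JNZ body: taken
R6=M[116]=15
R3=(-8)-15=-23
R7=116+4=120
R5=3-1=2
CMP R5, 1  (cmp 2,1)
JNZ body: taken
R6=M[120]=21
R3=(-23)-21=-44
R7=120+4=124
R5=2-1=1
CMP R5, 1  (cmp 1,1)
JNZ body: not taken
STORE R6, [104] → M[104]=21
halt.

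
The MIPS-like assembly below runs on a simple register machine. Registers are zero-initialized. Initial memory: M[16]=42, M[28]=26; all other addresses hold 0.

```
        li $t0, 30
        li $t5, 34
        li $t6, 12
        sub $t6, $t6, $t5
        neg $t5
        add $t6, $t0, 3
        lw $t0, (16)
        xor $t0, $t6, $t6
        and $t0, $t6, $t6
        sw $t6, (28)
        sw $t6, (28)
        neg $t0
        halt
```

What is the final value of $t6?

$t0=30
$t5=34
$t6=12
$t6=12-34=-22
$t5=-(34)=-34
$t6=30+3=33
$t0=M[16]=42
$t0=33^33=0
$t0=33&33=33
sw $t6, (28) → M[28]=33
sw $t6, (28) → M[28]=33
$t0=-(33)=-33
halt.

33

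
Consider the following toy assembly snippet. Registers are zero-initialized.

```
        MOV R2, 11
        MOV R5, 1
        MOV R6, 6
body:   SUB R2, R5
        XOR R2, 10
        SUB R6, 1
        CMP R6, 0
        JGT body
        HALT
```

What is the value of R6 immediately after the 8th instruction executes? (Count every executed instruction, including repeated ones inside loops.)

MOV R2, 11 → R2=11
MOV R5, 1 → R5=1
MOV R6, 6 → R6=6
SUB R2, R5 → R2=11-1=10
XOR R2, 10 → R2=10^10=0
SUB R6, 1 → R6=6-1=5
CMP R6, 0  (cmp 5,0)
JGT body: taken
After step 8: R6 = 5.

5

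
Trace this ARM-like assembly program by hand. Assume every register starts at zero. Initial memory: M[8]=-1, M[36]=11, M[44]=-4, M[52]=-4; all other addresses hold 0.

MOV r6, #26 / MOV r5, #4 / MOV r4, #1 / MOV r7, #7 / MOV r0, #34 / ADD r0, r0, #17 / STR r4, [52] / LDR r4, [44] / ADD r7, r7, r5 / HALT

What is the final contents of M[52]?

1

r6=26
r5=4
r4=1
r7=7
r0=34
r0=34+17=51
STR r4, [52] → M[52]=1
r4=M[44]=-4
r7=7+4=11
halt.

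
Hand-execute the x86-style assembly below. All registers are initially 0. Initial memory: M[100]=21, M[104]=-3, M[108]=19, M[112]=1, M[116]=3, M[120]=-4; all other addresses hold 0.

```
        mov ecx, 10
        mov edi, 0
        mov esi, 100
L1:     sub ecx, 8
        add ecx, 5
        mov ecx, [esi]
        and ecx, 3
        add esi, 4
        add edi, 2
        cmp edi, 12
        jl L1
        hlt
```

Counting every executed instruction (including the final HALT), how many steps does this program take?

52

after mov ecx, 10: ecx=10
after mov edi, 0: edi=0
after mov esi, 100: esi=100
after sub ecx, 8: ecx=10-8=2
after add ecx, 5: ecx=2+5=7
after mov ecx, [esi]: ecx=M[100]=21
after and ecx, 3: ecx=21&3=1
after add esi, 4: esi=100+4=104
after add edi, 2: edi=0+2=2
cmp edi, 12  (cmp 2,12)
jl L1: taken
after sub ecx, 8: ecx=1-8=-7
after add ecx, 5: ecx=(-7)+5=-2
after mov ecx, [esi]: ecx=M[104]=-3
after and ecx, 3: ecx=(-3)&3=1
after add esi, 4: esi=104+4=108
after add edi, 2: edi=2+2=4
cmp edi, 12  (cmp 4,12)
jl L1: taken
after sub ecx, 8: ecx=1-8=-7
after add ecx, 5: ecx=(-7)+5=-2
after mov ecx, [esi]: ecx=M[108]=19
after and ecx, 3: ecx=19&3=3
after add esi, 4: esi=108+4=112
after add edi, 2: edi=4+2=6
cmp edi, 12  (cmp 6,12)
jl L1: taken
after sub ecx, 8: ecx=3-8=-5
after add ecx, 5: ecx=(-5)+5=0
after mov ecx, [esi]: ecx=M[112]=1
after and ecx, 3: ecx=1&3=1
after add esi, 4: esi=112+4=116
after add edi, 2: edi=6+2=8
cmp edi, 12  (cmp 8,12)
jl L1: taken
after sub ecx, 8: ecx=1-8=-7
after add ecx, 5: ecx=(-7)+5=-2
after mov ecx, [esi]: ecx=M[116]=3
after and ecx, 3: ecx=3&3=3
after add esi, 4: esi=116+4=120
after add edi, 2: edi=8+2=10
cmp edi, 12  (cmp 10,12)
jl L1: taken
after sub ecx, 8: ecx=3-8=-5
after add ecx, 5: ecx=(-5)+5=0
after mov ecx, [esi]: ecx=M[120]=-4
after and ecx, 3: ecx=(-4)&3=0
after add esi, 4: esi=120+4=124
after add edi, 2: edi=10+2=12
cmp edi, 12  (cmp 12,12)
jl L1: not taken
halt.
Total executed instructions: 52.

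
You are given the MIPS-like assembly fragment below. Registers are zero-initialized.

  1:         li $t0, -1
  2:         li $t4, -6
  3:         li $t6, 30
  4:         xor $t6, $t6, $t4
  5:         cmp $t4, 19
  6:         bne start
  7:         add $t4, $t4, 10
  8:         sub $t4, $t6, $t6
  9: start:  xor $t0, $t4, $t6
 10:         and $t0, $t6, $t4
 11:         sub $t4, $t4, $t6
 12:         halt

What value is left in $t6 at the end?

li $t0, -1 → $t0=-1
li $t4, -6 → $t4=-6
li $t6, 30 → $t6=30
xor $t6, $t6, $t4 → $t6=30^(-6)=-28
cmp $t4, 19  (cmp -6,19)
bne start: taken
xor $t0, $t4, $t6 → $t0=(-6)^(-28)=30
and $t0, $t6, $t4 → $t0=(-28)&(-6)=-32
sub $t4, $t4, $t6 → $t4=(-6)-(-28)=22
halt.

-28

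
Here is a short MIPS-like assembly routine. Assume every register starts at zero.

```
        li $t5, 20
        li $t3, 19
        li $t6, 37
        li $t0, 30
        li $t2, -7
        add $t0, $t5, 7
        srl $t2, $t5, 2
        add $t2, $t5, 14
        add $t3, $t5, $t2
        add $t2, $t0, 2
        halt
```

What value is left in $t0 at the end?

27

$t5=20
$t3=19
$t6=37
$t0=30
$t2=-7
$t0=20+7=27
$t2=20>>2=5
$t2=20+14=34
$t3=20+34=54
$t2=27+2=29
halt.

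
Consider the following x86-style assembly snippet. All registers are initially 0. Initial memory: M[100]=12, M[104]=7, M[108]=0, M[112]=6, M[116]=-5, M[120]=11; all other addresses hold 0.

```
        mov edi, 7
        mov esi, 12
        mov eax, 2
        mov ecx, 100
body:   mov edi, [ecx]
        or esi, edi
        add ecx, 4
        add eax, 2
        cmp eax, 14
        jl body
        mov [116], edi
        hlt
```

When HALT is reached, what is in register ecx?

124

after mov edi, 7: edi=7
after mov esi, 12: esi=12
after mov eax, 2: eax=2
after mov ecx, 100: ecx=100
after mov edi, [ecx]: edi=M[100]=12
after or esi, edi: esi=12|12=12
after add ecx, 4: ecx=100+4=104
after add eax, 2: eax=2+2=4
cmp eax, 14  (cmp 4,14)
jl body: taken
after mov edi, [ecx]: edi=M[104]=7
after or esi, edi: esi=12|7=15
after add ecx, 4: ecx=104+4=108
after add eax, 2: eax=4+2=6
cmp eax, 14  (cmp 6,14)
jl body: taken
after mov edi, [ecx]: edi=M[108]=0
after or esi, edi: esi=15|0=15
after add ecx, 4: ecx=108+4=112
after add eax, 2: eax=6+2=8
cmp eax, 14  (cmp 8,14)
jl body: taken
after mov edi, [ecx]: edi=M[112]=6
after or esi, edi: esi=15|6=15
after add ecx, 4: ecx=112+4=116
after add eax, 2: eax=8+2=10
cmp eax, 14  (cmp 10,14)
jl body: taken
after mov edi, [ecx]: edi=M[116]=-5
after or esi, edi: esi=15|(-5)=-1
after add ecx, 4: ecx=116+4=120
after add eax, 2: eax=10+2=12
cmp eax, 14  (cmp 12,14)
jl body: taken
after mov edi, [ecx]: edi=M[120]=11
after or esi, edi: esi=(-1)|11=-1
after add ecx, 4: ecx=120+4=124
after add eax, 2: eax=12+2=14
cmp eax, 14  (cmp 14,14)
jl body: not taken
mov [116], edi → M[116]=11
halt.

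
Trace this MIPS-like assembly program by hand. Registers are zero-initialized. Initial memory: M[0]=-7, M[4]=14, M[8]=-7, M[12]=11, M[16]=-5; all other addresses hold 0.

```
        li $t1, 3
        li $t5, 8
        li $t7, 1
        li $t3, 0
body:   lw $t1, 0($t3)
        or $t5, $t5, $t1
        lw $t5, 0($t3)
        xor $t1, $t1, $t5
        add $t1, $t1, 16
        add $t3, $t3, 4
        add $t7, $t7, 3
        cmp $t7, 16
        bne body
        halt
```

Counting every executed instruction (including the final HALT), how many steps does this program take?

50

after li $t1, 3: $t1=3
after li $t5, 8: $t5=8
after li $t7, 1: $t7=1
after li $t3, 0: $t3=0
after lw $t1, 0($t3): $t1=M[0]=-7
after or $t5, $t5, $t1: $t5=8|(-7)=-7
after lw $t5, 0($t3): $t5=M[0]=-7
after xor $t1, $t1, $t5: $t1=(-7)^(-7)=0
after add $t1, $t1, 16: $t1=0+16=16
after add $t3, $t3, 4: $t3=0+4=4
after add $t7, $t7, 3: $t7=1+3=4
cmp $t7, 16  (cmp 4,16)
bne body: taken
after lw $t1, 0($t3): $t1=M[4]=14
after or $t5, $t5, $t1: $t5=(-7)|14=-1
after lw $t5, 0($t3): $t5=M[4]=14
after xor $t1, $t1, $t5: $t1=14^14=0
after add $t1, $t1, 16: $t1=0+16=16
after add $t3, $t3, 4: $t3=4+4=8
after add $t7, $t7, 3: $t7=4+3=7
cmp $t7, 16  (cmp 7,16)
bne body: taken
after lw $t1, 0($t3): $t1=M[8]=-7
after or $t5, $t5, $t1: $t5=14|(-7)=-1
after lw $t5, 0($t3): $t5=M[8]=-7
after xor $t1, $t1, $t5: $t1=(-7)^(-7)=0
after add $t1, $t1, 16: $t1=0+16=16
after add $t3, $t3, 4: $t3=8+4=12
after add $t7, $t7, 3: $t7=7+3=10
cmp $t7, 16  (cmp 10,16)
bne body: taken
after lw $t1, 0($t3): $t1=M[12]=11
after or $t5, $t5, $t1: $t5=(-7)|11=-5
after lw $t5, 0($t3): $t5=M[12]=11
after xor $t1, $t1, $t5: $t1=11^11=0
after add $t1, $t1, 16: $t1=0+16=16
after add $t3, $t3, 4: $t3=12+4=16
after add $t7, $t7, 3: $t7=10+3=13
cmp $t7, 16  (cmp 13,16)
bne body: taken
after lw $t1, 0($t3): $t1=M[16]=-5
after or $t5, $t5, $t1: $t5=11|(-5)=-5
after lw $t5, 0($t3): $t5=M[16]=-5
after xor $t1, $t1, $t5: $t1=(-5)^(-5)=0
after add $t1, $t1, 16: $t1=0+16=16
after add $t3, $t3, 4: $t3=16+4=20
after add $t7, $t7, 3: $t7=13+3=16
cmp $t7, 16  (cmp 16,16)
bne body: not taken
halt.
Total executed instructions: 50.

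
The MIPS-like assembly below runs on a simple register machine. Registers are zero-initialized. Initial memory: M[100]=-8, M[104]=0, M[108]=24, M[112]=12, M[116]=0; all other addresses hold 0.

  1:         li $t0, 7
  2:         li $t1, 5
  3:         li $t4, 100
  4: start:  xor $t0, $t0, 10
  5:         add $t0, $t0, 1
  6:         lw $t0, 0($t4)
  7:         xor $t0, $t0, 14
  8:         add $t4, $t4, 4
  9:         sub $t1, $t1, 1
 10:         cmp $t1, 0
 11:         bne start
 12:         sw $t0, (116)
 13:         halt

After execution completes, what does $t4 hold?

after li $t0, 7: $t0=7
after li $t1, 5: $t1=5
after li $t4, 100: $t4=100
after xor $t0, $t0, 10: $t0=7^10=13
after add $t0, $t0, 1: $t0=13+1=14
after lw $t0, 0($t4): $t0=M[100]=-8
after xor $t0, $t0, 14: $t0=(-8)^14=-10
after add $t4, $t4, 4: $t4=100+4=104
after sub $t1, $t1, 1: $t1=5-1=4
cmp $t1, 0  (cmp 4,0)
bne start: taken
after xor $t0, $t0, 10: $t0=(-10)^10=-4
after add $t0, $t0, 1: $t0=(-4)+1=-3
after lw $t0, 0($t4): $t0=M[104]=0
after xor $t0, $t0, 14: $t0=0^14=14
after add $t4, $t4, 4: $t4=104+4=108
after sub $t1, $t1, 1: $t1=4-1=3
cmp $t1, 0  (cmp 3,0)
bne start: taken
after xor $t0, $t0, 10: $t0=14^10=4
after add $t0, $t0, 1: $t0=4+1=5
after lw $t0, 0($t4): $t0=M[108]=24
after xor $t0, $t0, 14: $t0=24^14=22
after add $t4, $t4, 4: $t4=108+4=112
after sub $t1, $t1, 1: $t1=3-1=2
cmp $t1, 0  (cmp 2,0)
bne start: taken
after xor $t0, $t0, 10: $t0=22^10=28
after add $t0, $t0, 1: $t0=28+1=29
after lw $t0, 0($t4): $t0=M[112]=12
after xor $t0, $t0, 14: $t0=12^14=2
after add $t4, $t4, 4: $t4=112+4=116
after sub $t1, $t1, 1: $t1=2-1=1
cmp $t1, 0  (cmp 1,0)
bne start: taken
after xor $t0, $t0, 10: $t0=2^10=8
after add $t0, $t0, 1: $t0=8+1=9
after lw $t0, 0($t4): $t0=M[116]=0
after xor $t0, $t0, 14: $t0=0^14=14
after add $t4, $t4, 4: $t4=116+4=120
after sub $t1, $t1, 1: $t1=1-1=0
cmp $t1, 0  (cmp 0,0)
bne start: not taken
sw $t0, (116) → M[116]=14
halt.

120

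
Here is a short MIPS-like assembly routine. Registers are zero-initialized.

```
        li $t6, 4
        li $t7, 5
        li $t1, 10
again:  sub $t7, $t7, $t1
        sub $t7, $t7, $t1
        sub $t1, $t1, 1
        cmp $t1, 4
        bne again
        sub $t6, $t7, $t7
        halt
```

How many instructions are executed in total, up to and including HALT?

after li $t6, 4: $t6=4
after li $t7, 5: $t7=5
after li $t1, 10: $t1=10
after sub $t7, $t7, $t1: $t7=5-10=-5
after sub $t7, $t7, $t1: $t7=(-5)-10=-15
after sub $t1, $t1, 1: $t1=10-1=9
cmp $t1, 4  (cmp 9,4)
bne again: taken
after sub $t7, $t7, $t1: $t7=(-15)-9=-24
after sub $t7, $t7, $t1: $t7=(-24)-9=-33
after sub $t1, $t1, 1: $t1=9-1=8
cmp $t1, 4  (cmp 8,4)
bne again: taken
after sub $t7, $t7, $t1: $t7=(-33)-8=-41
after sub $t7, $t7, $t1: $t7=(-41)-8=-49
after sub $t1, $t1, 1: $t1=8-1=7
cmp $t1, 4  (cmp 7,4)
bne again: taken
after sub $t7, $t7, $t1: $t7=(-49)-7=-56
after sub $t7, $t7, $t1: $t7=(-56)-7=-63
after sub $t1, $t1, 1: $t1=7-1=6
cmp $t1, 4  (cmp 6,4)
bne again: taken
after sub $t7, $t7, $t1: $t7=(-63)-6=-69
after sub $t7, $t7, $t1: $t7=(-69)-6=-75
after sub $t1, $t1, 1: $t1=6-1=5
cmp $t1, 4  (cmp 5,4)
bne again: taken
after sub $t7, $t7, $t1: $t7=(-75)-5=-80
after sub $t7, $t7, $t1: $t7=(-80)-5=-85
after sub $t1, $t1, 1: $t1=5-1=4
cmp $t1, 4  (cmp 4,4)
bne again: not taken
after sub $t6, $t7, $t7: $t6=(-85)-(-85)=0
halt.
Total executed instructions: 35.

35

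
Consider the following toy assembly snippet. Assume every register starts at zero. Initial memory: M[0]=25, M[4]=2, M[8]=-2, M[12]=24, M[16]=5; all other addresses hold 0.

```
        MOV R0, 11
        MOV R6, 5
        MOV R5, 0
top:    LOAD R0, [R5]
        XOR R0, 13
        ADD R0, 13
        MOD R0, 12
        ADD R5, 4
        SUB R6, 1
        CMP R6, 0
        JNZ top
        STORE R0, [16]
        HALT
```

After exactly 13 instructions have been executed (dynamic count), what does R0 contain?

after MOV R0, 11: R0=11
after MOV R6, 5: R6=5
after MOV R5, 0: R5=0
after LOAD R0, [R5]: R0=M[0]=25
after XOR R0, 13: R0=25^13=20
after ADD R0, 13: R0=20+13=33
after MOD R0, 12: R0=33%12=9
after ADD R5, 4: R5=0+4=4
after SUB R6, 1: R6=5-1=4
CMP R6, 0  (cmp 4,0)
JNZ top: taken
after LOAD R0, [R5]: R0=M[4]=2
after XOR R0, 13: R0=2^13=15
After step 13: R0 = 15.

15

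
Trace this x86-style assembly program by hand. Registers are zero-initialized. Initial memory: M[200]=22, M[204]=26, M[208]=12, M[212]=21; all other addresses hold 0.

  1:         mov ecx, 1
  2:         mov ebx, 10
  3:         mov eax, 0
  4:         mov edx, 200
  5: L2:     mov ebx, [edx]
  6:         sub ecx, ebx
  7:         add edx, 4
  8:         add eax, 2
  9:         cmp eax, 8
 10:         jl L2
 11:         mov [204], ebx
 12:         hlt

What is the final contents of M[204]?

21

after mov ecx, 1: ecx=1
after mov ebx, 10: ebx=10
after mov eax, 0: eax=0
after mov edx, 200: edx=200
after mov ebx, [edx]: ebx=M[200]=22
after sub ecx, ebx: ecx=1-22=-21
after add edx, 4: edx=200+4=204
after add eax, 2: eax=0+2=2
cmp eax, 8  (cmp 2,8)
jl L2: taken
after mov ebx, [edx]: ebx=M[204]=26
after sub ecx, ebx: ecx=(-21)-26=-47
after add edx, 4: edx=204+4=208
after add eax, 2: eax=2+2=4
cmp eax, 8  (cmp 4,8)
jl L2: taken
after mov ebx, [edx]: ebx=M[208]=12
after sub ecx, ebx: ecx=(-47)-12=-59
after add edx, 4: edx=208+4=212
after add eax, 2: eax=4+2=6
cmp eax, 8  (cmp 6,8)
jl L2: taken
after mov ebx, [edx]: ebx=M[212]=21
after sub ecx, ebx: ecx=(-59)-21=-80
after add edx, 4: edx=212+4=216
after add eax, 2: eax=6+2=8
cmp eax, 8  (cmp 8,8)
jl L2: not taken
mov [204], ebx → M[204]=21
halt.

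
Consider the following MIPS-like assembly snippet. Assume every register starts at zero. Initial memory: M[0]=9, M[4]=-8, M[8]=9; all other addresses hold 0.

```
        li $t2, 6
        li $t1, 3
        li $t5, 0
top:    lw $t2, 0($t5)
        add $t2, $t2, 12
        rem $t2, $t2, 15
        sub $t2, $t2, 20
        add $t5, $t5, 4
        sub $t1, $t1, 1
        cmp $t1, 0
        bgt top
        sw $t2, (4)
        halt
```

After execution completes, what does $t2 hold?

$t2=6
$t1=3
$t5=0
$t2=M[0]=9
$t2=9+12=21
$t2=21%15=6
$t2=6-20=-14
$t5=0+4=4
$t1=3-1=2
cmp $t1, 0  (cmp 2,0)
bgt top: taken
$t2=M[4]=-8
$t2=(-8)+12=4
$t2=4%15=4
$t2=4-20=-16
$t5=4+4=8
$t1=2-1=1
cmp $t1, 0  (cmp 1,0)
bgt top: taken
$t2=M[8]=9
$t2=9+12=21
$t2=21%15=6
$t2=6-20=-14
$t5=8+4=12
$t1=1-1=0
cmp $t1, 0  (cmp 0,0)
bgt top: not taken
sw $t2, (4) → M[4]=-14
halt.

-14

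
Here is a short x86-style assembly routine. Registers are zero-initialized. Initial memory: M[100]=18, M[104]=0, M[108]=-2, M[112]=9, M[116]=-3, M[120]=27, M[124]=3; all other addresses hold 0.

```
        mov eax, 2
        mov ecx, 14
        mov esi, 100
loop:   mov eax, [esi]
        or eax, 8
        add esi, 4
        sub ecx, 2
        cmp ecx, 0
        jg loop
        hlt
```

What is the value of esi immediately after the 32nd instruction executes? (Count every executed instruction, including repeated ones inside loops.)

120

after mov eax, 2: eax=2
after mov ecx, 14: ecx=14
after mov esi, 100: esi=100
after mov eax, [esi]: eax=M[100]=18
after or eax, 8: eax=18|8=26
after add esi, 4: esi=100+4=104
after sub ecx, 2: ecx=14-2=12
cmp ecx, 0  (cmp 12,0)
jg loop: taken
after mov eax, [esi]: eax=M[104]=0
after or eax, 8: eax=0|8=8
after add esi, 4: esi=104+4=108
after sub ecx, 2: ecx=12-2=10
cmp ecx, 0  (cmp 10,0)
jg loop: taken
after mov eax, [esi]: eax=M[108]=-2
after or eax, 8: eax=(-2)|8=-2
after add esi, 4: esi=108+4=112
after sub ecx, 2: ecx=10-2=8
cmp ecx, 0  (cmp 8,0)
jg loop: taken
after mov eax, [esi]: eax=M[112]=9
after or eax, 8: eax=9|8=9
after add esi, 4: esi=112+4=116
after sub ecx, 2: ecx=8-2=6
cmp ecx, 0  (cmp 6,0)
jg loop: taken
after mov eax, [esi]: eax=M[116]=-3
after or eax, 8: eax=(-3)|8=-3
after add esi, 4: esi=116+4=120
after sub ecx, 2: ecx=6-2=4
cmp ecx, 0  (cmp 4,0)
After step 32: esi = 120.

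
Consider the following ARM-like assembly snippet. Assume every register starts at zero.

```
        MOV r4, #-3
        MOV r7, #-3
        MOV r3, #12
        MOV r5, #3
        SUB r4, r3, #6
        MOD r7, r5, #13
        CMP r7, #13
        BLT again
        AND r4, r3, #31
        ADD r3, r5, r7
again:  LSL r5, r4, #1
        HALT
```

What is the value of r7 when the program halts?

3

r4=-3
r7=-3
r3=12
r5=3
r4=12-6=6
r7=3%13=3
CMP r7, #13  (cmp 3,13)
BLT again: taken
r5=6<<1=12
halt.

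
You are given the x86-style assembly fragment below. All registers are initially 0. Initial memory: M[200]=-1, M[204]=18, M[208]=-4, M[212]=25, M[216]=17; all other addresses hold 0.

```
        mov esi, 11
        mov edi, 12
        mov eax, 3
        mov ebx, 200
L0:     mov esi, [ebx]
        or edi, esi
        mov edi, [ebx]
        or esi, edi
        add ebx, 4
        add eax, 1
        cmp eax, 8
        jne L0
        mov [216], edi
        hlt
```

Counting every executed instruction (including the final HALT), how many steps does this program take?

46

mov esi, 11 → esi=11
mov edi, 12 → edi=12
mov eax, 3 → eax=3
mov ebx, 200 → ebx=200
mov esi, [ebx] → esi=M[200]=-1
or edi, esi → edi=12|(-1)=-1
mov edi, [ebx] → edi=M[200]=-1
or esi, edi → esi=(-1)|(-1)=-1
add ebx, 4 → ebx=200+4=204
add eax, 1 → eax=3+1=4
cmp eax, 8  (cmp 4,8)
jne L0: taken
mov esi, [ebx] → esi=M[204]=18
or edi, esi → edi=(-1)|18=-1
mov edi, [ebx] → edi=M[204]=18
or esi, edi → esi=18|18=18
add ebx, 4 → ebx=204+4=208
add eax, 1 → eax=4+1=5
cmp eax, 8  (cmp 5,8)
jne L0: taken
mov esi, [ebx] → esi=M[208]=-4
or edi, esi → edi=18|(-4)=-2
mov edi, [ebx] → edi=M[208]=-4
or esi, edi → esi=(-4)|(-4)=-4
add ebx, 4 → ebx=208+4=212
add eax, 1 → eax=5+1=6
cmp eax, 8  (cmp 6,8)
jne L0: taken
mov esi, [ebx] → esi=M[212]=25
or edi, esi → edi=(-4)|25=-3
mov edi, [ebx] → edi=M[212]=25
or esi, edi → esi=25|25=25
add ebx, 4 → ebx=212+4=216
add eax, 1 → eax=6+1=7
cmp eax, 8  (cmp 7,8)
jne L0: taken
mov esi, [ebx] → esi=M[216]=17
or edi, esi → edi=25|17=25
mov edi, [ebx] → edi=M[216]=17
or esi, edi → esi=17|17=17
add ebx, 4 → ebx=216+4=220
add eax, 1 → eax=7+1=8
cmp eax, 8  (cmp 8,8)
jne L0: not taken
mov [216], edi → M[216]=17
halt.
Total executed instructions: 46.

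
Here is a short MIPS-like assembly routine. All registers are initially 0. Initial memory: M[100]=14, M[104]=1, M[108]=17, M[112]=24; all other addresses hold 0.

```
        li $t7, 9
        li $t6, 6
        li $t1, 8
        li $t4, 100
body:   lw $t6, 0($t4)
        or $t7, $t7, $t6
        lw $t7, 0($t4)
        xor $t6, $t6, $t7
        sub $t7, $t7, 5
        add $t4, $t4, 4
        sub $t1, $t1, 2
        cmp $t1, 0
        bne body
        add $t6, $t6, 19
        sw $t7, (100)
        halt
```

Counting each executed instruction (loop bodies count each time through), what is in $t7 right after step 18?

-4

$t7=9
$t6=6
$t1=8
$t4=100
$t6=M[100]=14
$t7=9|14=15
$t7=M[100]=14
$t6=14^14=0
$t7=14-5=9
$t4=100+4=104
$t1=8-2=6
cmp $t1, 0  (cmp 6,0)
bne body: taken
$t6=M[104]=1
$t7=9|1=9
$t7=M[104]=1
$t6=1^1=0
$t7=1-5=-4
After step 18: $t7 = -4.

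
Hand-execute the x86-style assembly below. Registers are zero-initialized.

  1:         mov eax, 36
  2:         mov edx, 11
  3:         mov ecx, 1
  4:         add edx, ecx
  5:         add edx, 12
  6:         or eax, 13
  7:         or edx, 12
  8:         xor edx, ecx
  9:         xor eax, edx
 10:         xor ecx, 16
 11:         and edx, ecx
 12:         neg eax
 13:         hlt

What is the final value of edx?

mov eax, 36 → eax=36
mov edx, 11 → edx=11
mov ecx, 1 → ecx=1
add edx, ecx → edx=11+1=12
add edx, 12 → edx=12+12=24
or eax, 13 → eax=36|13=45
or edx, 12 → edx=24|12=28
xor edx, ecx → edx=28^1=29
xor eax, edx → eax=45^29=48
xor ecx, 16 → ecx=1^16=17
and edx, ecx → edx=29&17=17
neg eax → eax=-(48)=-48
halt.

17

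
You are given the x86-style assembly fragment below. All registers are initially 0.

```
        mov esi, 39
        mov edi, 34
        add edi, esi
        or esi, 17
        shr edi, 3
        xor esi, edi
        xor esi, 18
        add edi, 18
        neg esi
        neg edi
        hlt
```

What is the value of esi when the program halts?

esi=39
edi=34
edi=34+39=73
esi=39|17=55
edi=73>>3=9
esi=55^9=62
esi=62^18=44
edi=9+18=27
esi=-(44)=-44
edi=-(27)=-27
halt.

-44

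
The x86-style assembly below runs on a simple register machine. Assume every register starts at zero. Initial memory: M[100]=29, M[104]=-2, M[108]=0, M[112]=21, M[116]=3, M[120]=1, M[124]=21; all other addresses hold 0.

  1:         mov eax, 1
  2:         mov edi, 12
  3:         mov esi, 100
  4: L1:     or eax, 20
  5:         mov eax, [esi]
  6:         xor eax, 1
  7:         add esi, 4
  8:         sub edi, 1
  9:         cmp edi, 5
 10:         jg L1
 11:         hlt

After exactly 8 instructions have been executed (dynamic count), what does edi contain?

eax=1
edi=12
esi=100
eax=1|20=21
eax=M[100]=29
eax=29^1=28
esi=100+4=104
edi=12-1=11
After step 8: edi = 11.

11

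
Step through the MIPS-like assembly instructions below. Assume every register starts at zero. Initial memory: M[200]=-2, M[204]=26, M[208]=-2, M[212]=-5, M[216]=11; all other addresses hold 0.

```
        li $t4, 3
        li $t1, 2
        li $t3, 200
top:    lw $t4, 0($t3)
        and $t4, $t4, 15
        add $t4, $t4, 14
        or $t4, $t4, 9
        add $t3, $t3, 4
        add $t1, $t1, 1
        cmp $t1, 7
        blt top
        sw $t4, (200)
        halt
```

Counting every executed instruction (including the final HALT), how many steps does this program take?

li $t4, 3 → $t4=3
li $t1, 2 → $t1=2
li $t3, 200 → $t3=200
lw $t4, 0($t3) → $t4=M[200]=-2
and $t4, $t4, 15 → $t4=(-2)&15=14
add $t4, $t4, 14 → $t4=14+14=28
or $t4, $t4, 9 → $t4=28|9=29
add $t3, $t3, 4 → $t3=200+4=204
add $t1, $t1, 1 → $t1=2+1=3
cmp $t1, 7  (cmp 3,7)
blt top: taken
lw $t4, 0($t3) → $t4=M[204]=26
and $t4, $t4, 15 → $t4=26&15=10
add $t4, $t4, 14 → $t4=10+14=24
or $t4, $t4, 9 → $t4=24|9=25
add $t3, $t3, 4 → $t3=204+4=208
add $t1, $t1, 1 → $t1=3+1=4
cmp $t1, 7  (cmp 4,7)
blt top: taken
lw $t4, 0($t3) → $t4=M[208]=-2
and $t4, $t4, 15 → $t4=(-2)&15=14
add $t4, $t4, 14 → $t4=14+14=28
or $t4, $t4, 9 → $t4=28|9=29
add $t3, $t3, 4 → $t3=208+4=212
add $t1, $t1, 1 → $t1=4+1=5
cmp $t1, 7  (cmp 5,7)
blt top: taken
lw $t4, 0($t3) → $t4=M[212]=-5
and $t4, $t4, 15 → $t4=(-5)&15=11
add $t4, $t4, 14 → $t4=11+14=25
or $t4, $t4, 9 → $t4=25|9=25
add $t3, $t3, 4 → $t3=212+4=216
add $t1, $t1, 1 → $t1=5+1=6
cmp $t1, 7  (cmp 6,7)
blt top: taken
lw $t4, 0($t3) → $t4=M[216]=11
and $t4, $t4, 15 → $t4=11&15=11
add $t4, $t4, 14 → $t4=11+14=25
or $t4, $t4, 9 → $t4=25|9=25
add $t3, $t3, 4 → $t3=216+4=220
add $t1, $t1, 1 → $t1=6+1=7
cmp $t1, 7  (cmp 7,7)
blt top: not taken
sw $t4, (200) → M[200]=25
halt.
Total executed instructions: 45.

45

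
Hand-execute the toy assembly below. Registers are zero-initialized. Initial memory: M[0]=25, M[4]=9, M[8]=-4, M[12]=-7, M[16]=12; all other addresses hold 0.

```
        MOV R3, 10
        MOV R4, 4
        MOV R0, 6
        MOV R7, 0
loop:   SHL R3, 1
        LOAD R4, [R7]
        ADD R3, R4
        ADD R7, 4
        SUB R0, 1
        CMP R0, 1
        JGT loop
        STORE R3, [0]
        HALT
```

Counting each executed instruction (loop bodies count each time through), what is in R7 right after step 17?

after MOV R3, 10: R3=10
after MOV R4, 4: R4=4
after MOV R0, 6: R0=6
after MOV R7, 0: R7=0
after SHL R3, 1: R3=10<<1=20
after LOAD R4, [R7]: R4=M[0]=25
after ADD R3, R4: R3=20+25=45
after ADD R7, 4: R7=0+4=4
after SUB R0, 1: R0=6-1=5
CMP R0, 1  (cmp 5,1)
JGT loop: taken
after SHL R3, 1: R3=45<<1=90
after LOAD R4, [R7]: R4=M[4]=9
after ADD R3, R4: R3=90+9=99
after ADD R7, 4: R7=4+4=8
after SUB R0, 1: R0=5-1=4
CMP R0, 1  (cmp 4,1)
After step 17: R7 = 8.

8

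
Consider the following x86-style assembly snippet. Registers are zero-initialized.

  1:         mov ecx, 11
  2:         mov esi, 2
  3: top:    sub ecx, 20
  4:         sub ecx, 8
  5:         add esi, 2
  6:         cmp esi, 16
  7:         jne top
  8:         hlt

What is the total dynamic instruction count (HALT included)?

mov ecx, 11 → ecx=11
mov esi, 2 → esi=2
sub ecx, 20 → ecx=11-20=-9
sub ecx, 8 → ecx=(-9)-8=-17
add esi, 2 → esi=2+2=4
cmp esi, 16  (cmp 4,16)
jne top: taken
sub ecx, 20 → ecx=(-17)-20=-37
sub ecx, 8 → ecx=(-37)-8=-45
add esi, 2 → esi=4+2=6
cmp esi, 16  (cmp 6,16)
jne top: taken
sub ecx, 20 → ecx=(-45)-20=-65
sub ecx, 8 → ecx=(-65)-8=-73
add esi, 2 → esi=6+2=8
cmp esi, 16  (cmp 8,16)
jne top: taken
sub ecx, 20 → ecx=(-73)-20=-93
sub ecx, 8 → ecx=(-93)-8=-101
add esi, 2 → esi=8+2=10
cmp esi, 16  (cmp 10,16)
jne top: taken
sub ecx, 20 → ecx=(-101)-20=-121
sub ecx, 8 → ecx=(-121)-8=-129
add esi, 2 → esi=10+2=12
cmp esi, 16  (cmp 12,16)
jne top: taken
sub ecx, 20 → ecx=(-129)-20=-149
sub ecx, 8 → ecx=(-149)-8=-157
add esi, 2 → esi=12+2=14
cmp esi, 16  (cmp 14,16)
jne top: taken
sub ecx, 20 → ecx=(-157)-20=-177
sub ecx, 8 → ecx=(-177)-8=-185
add esi, 2 → esi=14+2=16
cmp esi, 16  (cmp 16,16)
jne top: not taken
halt.
Total executed instructions: 38.

38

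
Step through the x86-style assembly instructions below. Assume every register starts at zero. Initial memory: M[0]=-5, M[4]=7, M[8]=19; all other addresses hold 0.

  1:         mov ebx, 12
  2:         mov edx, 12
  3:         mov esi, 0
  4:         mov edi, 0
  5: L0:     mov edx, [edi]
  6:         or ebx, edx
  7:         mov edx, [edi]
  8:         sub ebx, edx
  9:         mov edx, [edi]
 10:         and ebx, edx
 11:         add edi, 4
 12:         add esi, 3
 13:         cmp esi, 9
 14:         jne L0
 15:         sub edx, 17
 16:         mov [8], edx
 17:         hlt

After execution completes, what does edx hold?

2

ebx=12
edx=12
esi=0
edi=0
edx=M[0]=-5
ebx=12|(-5)=-1
edx=M[0]=-5
ebx=(-1)-(-5)=4
edx=M[0]=-5
ebx=4&(-5)=0
edi=0+4=4
esi=0+3=3
cmp esi, 9  (cmp 3,9)
jne L0: taken
edx=M[4]=7
ebx=0|7=7
edx=M[4]=7
ebx=7-7=0
edx=M[4]=7
ebx=0&7=0
edi=4+4=8
esi=3+3=6
cmp esi, 9  (cmp 6,9)
jne L0: taken
edx=M[8]=19
ebx=0|19=19
edx=M[8]=19
ebx=19-19=0
edx=M[8]=19
ebx=0&19=0
edi=8+4=12
esi=6+3=9
cmp esi, 9  (cmp 9,9)
jne L0: not taken
edx=19-17=2
mov [8], edx → M[8]=2
halt.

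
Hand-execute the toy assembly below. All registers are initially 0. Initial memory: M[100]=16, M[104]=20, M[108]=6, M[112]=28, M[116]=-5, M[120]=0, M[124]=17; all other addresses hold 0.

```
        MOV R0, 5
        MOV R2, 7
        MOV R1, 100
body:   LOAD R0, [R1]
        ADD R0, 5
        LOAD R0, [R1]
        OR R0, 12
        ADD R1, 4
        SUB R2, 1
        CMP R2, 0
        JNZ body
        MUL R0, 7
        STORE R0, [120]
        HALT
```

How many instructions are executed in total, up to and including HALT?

62

MOV R0, 5 → R0=5
MOV R2, 7 → R2=7
MOV R1, 100 → R1=100
LOAD R0, [R1] → R0=M[100]=16
ADD R0, 5 → R0=16+5=21
LOAD R0, [R1] → R0=M[100]=16
OR R0, 12 → R0=16|12=28
ADD R1, 4 → R1=100+4=104
SUB R2, 1 → R2=7-1=6
CMP R2, 0  (cmp 6,0)
JNZ body: taken
LOAD R0, [R1] → R0=M[104]=20
ADD R0, 5 → R0=20+5=25
LOAD R0, [R1] → R0=M[104]=20
OR R0, 12 → R0=20|12=28
ADD R1, 4 → R1=104+4=108
SUB R2, 1 → R2=6-1=5
CMP R2, 0  (cmp 5,0)
JNZ body: taken
LOAD R0, [R1] → R0=M[108]=6
ADD R0, 5 → R0=6+5=11
LOAD R0, [R1] → R0=M[108]=6
OR R0, 12 → R0=6|12=14
ADD R1, 4 → R1=108+4=112
SUB R2, 1 → R2=5-1=4
CMP R2, 0  (cmp 4,0)
JNZ body: taken
LOAD R0, [R1] → R0=M[112]=28
ADD R0, 5 → R0=28+5=33
LOAD R0, [R1] → R0=M[112]=28
OR R0, 12 → R0=28|12=28
ADD R1, 4 → R1=112+4=116
SUB R2, 1 → R2=4-1=3
CMP R2, 0  (cmp 3,0)
JNZ body: taken
LOAD R0, [R1] → R0=M[116]=-5
ADD R0, 5 → R0=(-5)+5=0
LOAD R0, [R1] → R0=M[116]=-5
OR R0, 12 → R0=(-5)|12=-1
ADD R1, 4 → R1=116+4=120
SUB R2, 1 → R2=3-1=2
CMP R2, 0  (cmp 2,0)
JNZ body: taken
LOAD R0, [R1] → R0=M[120]=0
ADD R0, 5 → R0=0+5=5
LOAD R0, [R1] → R0=M[120]=0
OR R0, 12 → R0=0|12=12
ADD R1, 4 → R1=120+4=124
SUB R2, 1 → R2=2-1=1
CMP R2, 0  (cmp 1,0)
JNZ body: taken
LOAD R0, [R1] → R0=M[124]=17
ADD R0, 5 → R0=17+5=22
LOAD R0, [R1] → R0=M[124]=17
OR R0, 12 → R0=17|12=29
ADD R1, 4 → R1=124+4=128
SUB R2, 1 → R2=1-1=0
CMP R2, 0  (cmp 0,0)
JNZ body: not taken
MUL R0, 7 → R0=29*7=203
STORE R0, [120] → M[120]=203
halt.
Total executed instructions: 62.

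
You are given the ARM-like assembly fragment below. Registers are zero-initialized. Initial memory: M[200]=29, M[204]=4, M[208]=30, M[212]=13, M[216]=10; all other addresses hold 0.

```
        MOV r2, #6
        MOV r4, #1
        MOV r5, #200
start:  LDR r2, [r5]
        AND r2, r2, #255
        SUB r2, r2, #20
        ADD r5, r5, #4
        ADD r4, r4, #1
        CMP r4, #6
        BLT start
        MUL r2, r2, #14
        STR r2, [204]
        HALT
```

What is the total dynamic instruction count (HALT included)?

41

r2=6
r4=1
r5=200
r2=M[200]=29
r2=29&255=29
r2=29-20=9
r5=200+4=204
r4=1+1=2
CMP r4, #6  (cmp 2,6)
BLT start: taken
r2=M[204]=4
r2=4&255=4
r2=4-20=-16
r5=204+4=208
r4=2+1=3
CMP r4, #6  (cmp 3,6)
BLT start: taken
r2=M[208]=30
r2=30&255=30
r2=30-20=10
r5=208+4=212
r4=3+1=4
CMP r4, #6  (cmp 4,6)
BLT start: taken
r2=M[212]=13
r2=13&255=13
r2=13-20=-7
r5=212+4=216
r4=4+1=5
CMP r4, #6  (cmp 5,6)
BLT start: taken
r2=M[216]=10
r2=10&255=10
r2=10-20=-10
r5=216+4=220
r4=5+1=6
CMP r4, #6  (cmp 6,6)
BLT start: not taken
r2=(-10)*14=-140
STR r2, [204] → M[204]=-140
halt.
Total executed instructions: 41.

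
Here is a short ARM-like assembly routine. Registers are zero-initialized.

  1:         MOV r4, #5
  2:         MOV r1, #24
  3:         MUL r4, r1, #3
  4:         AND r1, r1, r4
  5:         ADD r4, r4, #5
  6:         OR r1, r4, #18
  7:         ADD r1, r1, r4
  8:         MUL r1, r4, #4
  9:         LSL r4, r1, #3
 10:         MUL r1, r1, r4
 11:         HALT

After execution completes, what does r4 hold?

2464

r4=5
r1=24
r4=24*3=72
r1=24&72=8
r4=72+5=77
r1=77|18=95
r1=95+77=172
r1=77*4=308
r4=308<<3=2464
r1=308*2464=758912
halt.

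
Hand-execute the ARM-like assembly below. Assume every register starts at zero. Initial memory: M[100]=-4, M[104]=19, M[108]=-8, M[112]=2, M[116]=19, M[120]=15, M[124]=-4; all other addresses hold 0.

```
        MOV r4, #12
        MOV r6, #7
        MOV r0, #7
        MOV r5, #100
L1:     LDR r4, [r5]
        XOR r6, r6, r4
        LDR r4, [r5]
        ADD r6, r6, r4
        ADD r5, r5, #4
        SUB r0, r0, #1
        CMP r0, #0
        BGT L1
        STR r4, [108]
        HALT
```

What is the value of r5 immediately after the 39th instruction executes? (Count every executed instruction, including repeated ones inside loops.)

116

MOV r4, #12 → r4=12
MOV r6, #7 → r6=7
MOV r0, #7 → r0=7
MOV r5, #100 → r5=100
LDR r4, [r5] → r4=M[100]=-4
XOR r6, r6, r4 → r6=7^(-4)=-5
LDR r4, [r5] → r4=M[100]=-4
ADD r6, r6, r4 → r6=(-5)+(-4)=-9
ADD r5, r5, #4 → r5=100+4=104
SUB r0, r0, #1 → r0=7-1=6
CMP r0, #0  (cmp 6,0)
BGT L1: taken
LDR r4, [r5] → r4=M[104]=19
XOR r6, r6, r4 → r6=(-9)^19=-28
LDR r4, [r5] → r4=M[104]=19
ADD r6, r6, r4 → r6=(-28)+19=-9
ADD r5, r5, #4 → r5=104+4=108
SUB r0, r0, #1 → r0=6-1=5
CMP r0, #0  (cmp 5,0)
BGT L1: taken
LDR r4, [r5] → r4=M[108]=-8
XOR r6, r6, r4 → r6=(-9)^(-8)=15
LDR r4, [r5] → r4=M[108]=-8
ADD r6, r6, r4 → r6=15+(-8)=7
ADD r5, r5, #4 → r5=108+4=112
SUB r0, r0, #1 → r0=5-1=4
CMP r0, #0  (cmp 4,0)
BGT L1: taken
LDR r4, [r5] → r4=M[112]=2
XOR r6, r6, r4 → r6=7^2=5
LDR r4, [r5] → r4=M[112]=2
ADD r6, r6, r4 → r6=5+2=7
ADD r5, r5, #4 → r5=112+4=116
SUB r0, r0, #1 → r0=4-1=3
CMP r0, #0  (cmp 3,0)
BGT L1: taken
LDR r4, [r5] → r4=M[116]=19
XOR r6, r6, r4 → r6=7^19=20
LDR r4, [r5] → r4=M[116]=19
After step 39: r5 = 116.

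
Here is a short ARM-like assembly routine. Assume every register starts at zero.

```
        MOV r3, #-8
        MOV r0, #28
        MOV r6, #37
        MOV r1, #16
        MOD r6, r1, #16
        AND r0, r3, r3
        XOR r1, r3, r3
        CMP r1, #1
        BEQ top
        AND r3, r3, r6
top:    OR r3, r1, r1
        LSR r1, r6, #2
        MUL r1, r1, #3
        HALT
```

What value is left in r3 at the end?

after MOV r3, #-8: r3=-8
after MOV r0, #28: r0=28
after MOV r6, #37: r6=37
after MOV r1, #16: r1=16
after MOD r6, r1, #16: r6=16%16=0
after AND r0, r3, r3: r0=(-8)&(-8)=-8
after XOR r1, r3, r3: r1=(-8)^(-8)=0
CMP r1, #1  (cmp 0,1)
BEQ top: not taken
after AND r3, r3, r6: r3=(-8)&0=0
after OR r3, r1, r1: r3=0|0=0
after LSR r1, r6, #2: r1=0>>2=0
after MUL r1, r1, #3: r1=0*3=0
halt.

0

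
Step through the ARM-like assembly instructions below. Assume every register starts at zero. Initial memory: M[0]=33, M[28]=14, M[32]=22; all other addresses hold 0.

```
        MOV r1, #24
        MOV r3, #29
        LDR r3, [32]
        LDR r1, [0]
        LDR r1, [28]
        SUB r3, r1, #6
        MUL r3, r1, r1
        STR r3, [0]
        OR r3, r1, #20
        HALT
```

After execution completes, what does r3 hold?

after MOV r1, #24: r1=24
after MOV r3, #29: r3=29
after LDR r3, [32]: r3=M[32]=22
after LDR r1, [0]: r1=M[0]=33
after LDR r1, [28]: r1=M[28]=14
after SUB r3, r1, #6: r3=14-6=8
after MUL r3, r1, r1: r3=14*14=196
STR r3, [0] → M[0]=196
after OR r3, r1, #20: r3=14|20=30
halt.

30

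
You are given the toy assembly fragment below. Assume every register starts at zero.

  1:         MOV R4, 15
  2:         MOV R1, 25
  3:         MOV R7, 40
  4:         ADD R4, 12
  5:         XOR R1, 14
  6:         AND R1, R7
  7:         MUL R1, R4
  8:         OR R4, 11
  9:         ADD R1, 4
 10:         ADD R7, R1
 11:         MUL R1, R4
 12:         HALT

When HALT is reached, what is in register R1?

R4=15
R1=25
R7=40
R4=15+12=27
R1=25^14=23
R1=23&40=0
R1=0*27=0
R4=27|11=27
R1=0+4=4
R7=40+4=44
R1=4*27=108
halt.

108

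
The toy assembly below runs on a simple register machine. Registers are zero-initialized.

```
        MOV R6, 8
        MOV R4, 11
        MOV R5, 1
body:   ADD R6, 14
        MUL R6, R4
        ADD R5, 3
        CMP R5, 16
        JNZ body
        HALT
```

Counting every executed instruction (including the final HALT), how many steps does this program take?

R6=8
R4=11
R5=1
R6=8+14=22
R6=22*11=242
R5=1+3=4
CMP R5, 16  (cmp 4,16)
JNZ body: taken
R6=242+14=256
R6=256*11=2816
R5=4+3=7
CMP R5, 16  (cmp 7,16)
JNZ body: taken
R6=2816+14=2830
R6=2830*11=31130
R5=7+3=10
CMP R5, 16  (cmp 10,16)
JNZ body: taken
R6=31130+14=31144
R6=31144*11=342584
R5=10+3=13
CMP R5, 16  (cmp 13,16)
JNZ body: taken
R6=342584+14=342598
R6=342598*11=3768578
R5=13+3=16
CMP R5, 16  (cmp 16,16)
JNZ body: not taken
halt.
Total executed instructions: 29.

29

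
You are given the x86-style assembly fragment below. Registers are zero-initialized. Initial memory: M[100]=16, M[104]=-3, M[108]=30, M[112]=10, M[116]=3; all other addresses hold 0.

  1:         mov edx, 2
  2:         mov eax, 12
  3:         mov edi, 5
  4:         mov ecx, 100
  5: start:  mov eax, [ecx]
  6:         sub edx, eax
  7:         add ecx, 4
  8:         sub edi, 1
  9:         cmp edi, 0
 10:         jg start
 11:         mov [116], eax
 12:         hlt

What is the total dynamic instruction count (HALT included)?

mov edx, 2 → edx=2
mov eax, 12 → eax=12
mov edi, 5 → edi=5
mov ecx, 100 → ecx=100
mov eax, [ecx] → eax=M[100]=16
sub edx, eax → edx=2-16=-14
add ecx, 4 → ecx=100+4=104
sub edi, 1 → edi=5-1=4
cmp edi, 0  (cmp 4,0)
jg start: taken
mov eax, [ecx] → eax=M[104]=-3
sub edx, eax → edx=(-14)-(-3)=-11
add ecx, 4 → ecx=104+4=108
sub edi, 1 → edi=4-1=3
cmp edi, 0  (cmp 3,0)
jg start: taken
mov eax, [ecx] → eax=M[108]=30
sub edx, eax → edx=(-11)-30=-41
add ecx, 4 → ecx=108+4=112
sub edi, 1 → edi=3-1=2
cmp edi, 0  (cmp 2,0)
jg start: taken
mov eax, [ecx] → eax=M[112]=10
sub edx, eax → edx=(-41)-10=-51
add ecx, 4 → ecx=112+4=116
sub edi, 1 → edi=2-1=1
cmp edi, 0  (cmp 1,0)
jg start: taken
mov eax, [ecx] → eax=M[116]=3
sub edx, eax → edx=(-51)-3=-54
add ecx, 4 → ecx=116+4=120
sub edi, 1 → edi=1-1=0
cmp edi, 0  (cmp 0,0)
jg start: not taken
mov [116], eax → M[116]=3
halt.
Total executed instructions: 36.

36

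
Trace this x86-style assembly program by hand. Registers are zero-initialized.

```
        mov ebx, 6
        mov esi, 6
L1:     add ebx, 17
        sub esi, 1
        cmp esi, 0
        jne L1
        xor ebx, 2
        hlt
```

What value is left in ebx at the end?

ebx=6
esi=6
ebx=6+17=23
esi=6-1=5
cmp esi, 0  (cmp 5,0)
jne L1: taken
ebx=23+17=40
esi=5-1=4
cmp esi, 0  (cmp 4,0)
jne L1: taken
ebx=40+17=57
esi=4-1=3
cmp esi, 0  (cmp 3,0)
jne L1: taken
ebx=57+17=74
esi=3-1=2
cmp esi, 0  (cmp 2,0)
jne L1: taken
ebx=74+17=91
esi=2-1=1
cmp esi, 0  (cmp 1,0)
jne L1: taken
ebx=91+17=108
esi=1-1=0
cmp esi, 0  (cmp 0,0)
jne L1: not taken
ebx=108^2=110
halt.

110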